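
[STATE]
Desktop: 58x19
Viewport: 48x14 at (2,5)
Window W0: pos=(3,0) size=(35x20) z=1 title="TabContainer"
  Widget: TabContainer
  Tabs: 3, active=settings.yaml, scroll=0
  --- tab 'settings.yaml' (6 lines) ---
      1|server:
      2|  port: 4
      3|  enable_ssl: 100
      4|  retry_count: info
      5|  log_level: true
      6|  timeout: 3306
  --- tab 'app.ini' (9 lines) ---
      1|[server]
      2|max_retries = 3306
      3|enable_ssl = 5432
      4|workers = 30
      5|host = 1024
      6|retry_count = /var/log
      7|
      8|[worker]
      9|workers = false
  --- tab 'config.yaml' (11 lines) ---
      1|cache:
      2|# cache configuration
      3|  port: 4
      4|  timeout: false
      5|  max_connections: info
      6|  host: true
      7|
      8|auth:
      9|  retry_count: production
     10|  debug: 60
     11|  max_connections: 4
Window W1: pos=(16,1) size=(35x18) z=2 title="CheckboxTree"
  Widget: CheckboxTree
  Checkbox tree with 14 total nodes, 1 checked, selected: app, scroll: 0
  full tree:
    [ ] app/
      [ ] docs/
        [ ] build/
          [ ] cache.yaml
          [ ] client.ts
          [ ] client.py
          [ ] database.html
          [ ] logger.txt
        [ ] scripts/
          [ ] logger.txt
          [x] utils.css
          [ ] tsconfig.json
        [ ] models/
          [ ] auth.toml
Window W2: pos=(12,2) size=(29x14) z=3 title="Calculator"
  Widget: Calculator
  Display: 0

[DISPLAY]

 ┃server: ┃                          0┃         
 ┃  port: ┃┌───┬───┬───┬───┐          ┃         
 ┃  enable┃│ 7 │ 8 │ 9 │ ÷ │          ┃         
 ┃  retry_┃├───┼───┼───┼───┤          ┃         
 ┃  log_le┃│ 4 │ 5 │ 6 │ × │          ┃         
 ┃  timeou┃├───┼───┼───┼───┤          ┃         
 ┃        ┃│ 1 │ 2 │ 3 │ - │          ┃         
 ┃        ┃├───┼───┼───┼───┤          ┃         
 ┃        ┃│ 0 │ . │ = │ + │          ┃         
 ┃        ┃└───┴───┴───┴───┘          ┃         
 ┃        ┗━━━━━━━━━━━━━━━━━━━━━━━━━━━┛         
 ┃            ┃     [ ] models/                 
 ┃            ┃       [ ] auth.toml             
 ┃            ┗━━━━━━━━━━━━━━━━━━━━━━━━━━━━━━━━━


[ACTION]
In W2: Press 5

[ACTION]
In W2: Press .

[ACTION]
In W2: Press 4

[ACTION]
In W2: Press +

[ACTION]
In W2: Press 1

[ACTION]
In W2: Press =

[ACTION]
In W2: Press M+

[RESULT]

 ┃server: ┃                        6.4┃         
 ┃  port: ┃┌───┬───┬───┬───┐          ┃         
 ┃  enable┃│ 7 │ 8 │ 9 │ ÷ │          ┃         
 ┃  retry_┃├───┼───┼───┼───┤          ┃         
 ┃  log_le┃│ 4 │ 5 │ 6 │ × │          ┃         
 ┃  timeou┃├───┼───┼───┼───┤          ┃         
 ┃        ┃│ 1 │ 2 │ 3 │ - │          ┃         
 ┃        ┃├───┼───┼───┼───┤          ┃         
 ┃        ┃│ 0 │ . │ = │ + │          ┃         
 ┃        ┃└───┴───┴───┴───┘          ┃         
 ┃        ┗━━━━━━━━━━━━━━━━━━━━━━━━━━━┛         
 ┃            ┃     [ ] models/                 
 ┃            ┃       [ ] auth.toml             
 ┃            ┗━━━━━━━━━━━━━━━━━━━━━━━━━━━━━━━━━


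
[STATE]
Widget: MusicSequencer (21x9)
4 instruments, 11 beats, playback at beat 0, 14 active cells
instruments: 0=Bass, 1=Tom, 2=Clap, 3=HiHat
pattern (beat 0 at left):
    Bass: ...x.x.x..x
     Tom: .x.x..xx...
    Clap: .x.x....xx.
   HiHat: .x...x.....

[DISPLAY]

      ▼1234567890    
  Bass···█·█·█··█    
   Tom·█·█··██···    
  Clap·█·█····██·    
 HiHat·█···█·····    
                     
                     
                     
                     


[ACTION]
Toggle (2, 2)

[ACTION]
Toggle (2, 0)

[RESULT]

      ▼1234567890    
  Bass···█·█·█··█    
   Tom·█·█··██···    
  Clap████····██·    
 HiHat·█···█·····    
                     
                     
                     
                     


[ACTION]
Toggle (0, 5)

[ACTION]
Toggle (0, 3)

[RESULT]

      ▼1234567890    
  Bass·······█··█    
   Tom·█·█··██···    
  Clap████····██·    
 HiHat·█···█·····    
                     
                     
                     
                     


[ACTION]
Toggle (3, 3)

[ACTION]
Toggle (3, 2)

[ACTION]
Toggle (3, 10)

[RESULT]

      ▼1234567890    
  Bass·······█··█    
   Tom·█·█··██···    
  Clap████····██·    
 HiHat·███·█····█    
                     
                     
                     
                     


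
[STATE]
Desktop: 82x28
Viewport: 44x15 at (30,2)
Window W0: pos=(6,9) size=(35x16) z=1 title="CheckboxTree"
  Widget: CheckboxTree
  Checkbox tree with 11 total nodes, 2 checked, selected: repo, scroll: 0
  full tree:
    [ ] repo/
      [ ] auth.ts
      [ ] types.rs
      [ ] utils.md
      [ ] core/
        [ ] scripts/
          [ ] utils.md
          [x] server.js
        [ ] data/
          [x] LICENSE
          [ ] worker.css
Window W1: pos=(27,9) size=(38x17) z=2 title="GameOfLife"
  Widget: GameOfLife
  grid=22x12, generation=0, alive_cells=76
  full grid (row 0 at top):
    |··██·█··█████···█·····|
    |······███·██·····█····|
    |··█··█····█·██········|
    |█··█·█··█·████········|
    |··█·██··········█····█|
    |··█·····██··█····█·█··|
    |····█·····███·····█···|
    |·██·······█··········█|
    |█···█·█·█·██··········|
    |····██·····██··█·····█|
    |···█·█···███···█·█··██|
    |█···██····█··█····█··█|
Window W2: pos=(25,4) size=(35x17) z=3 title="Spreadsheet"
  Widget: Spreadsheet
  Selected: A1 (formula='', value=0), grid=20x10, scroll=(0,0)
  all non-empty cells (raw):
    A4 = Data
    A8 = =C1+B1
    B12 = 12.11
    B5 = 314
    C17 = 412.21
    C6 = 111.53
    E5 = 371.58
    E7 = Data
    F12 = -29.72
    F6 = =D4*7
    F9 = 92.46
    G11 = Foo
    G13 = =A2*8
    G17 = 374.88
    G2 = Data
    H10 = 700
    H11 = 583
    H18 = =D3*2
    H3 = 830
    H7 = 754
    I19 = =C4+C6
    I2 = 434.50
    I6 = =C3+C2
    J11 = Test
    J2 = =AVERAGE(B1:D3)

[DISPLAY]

                                            
                                            
━━━━━━━━━━━━━━━━━━━━━━━━━━━━━┓              
eadsheet                     ┃              
─────────────────────────────┨              
                             ┃              
   A       B       C       D ┃              
-----------------------------┃━━━━┓         
     [0]       0       0     ┃    ┃         
       0       0       0     ┃────┨         
       0       0       0     ┃    ┃         
Data           0       0     ┃    ┃         
       0     314       0     ┃    ┃         
       0       0  111.53     ┃    ┃         
       0       0       0     ┃    ┃         


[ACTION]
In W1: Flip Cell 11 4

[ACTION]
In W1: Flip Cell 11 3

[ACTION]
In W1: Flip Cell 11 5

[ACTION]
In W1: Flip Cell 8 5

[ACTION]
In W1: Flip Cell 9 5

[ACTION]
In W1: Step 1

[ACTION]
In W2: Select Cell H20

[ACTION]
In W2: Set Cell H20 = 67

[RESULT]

                                            
                                            
━━━━━━━━━━━━━━━━━━━━━━━━━━━━━┓              
eadsheet                     ┃              
─────────────────────────────┨              
 67                          ┃              
   A       B       C       D ┃              
-----------------------------┃━━━━┓         
       0       0       0     ┃    ┃         
       0       0       0     ┃────┨         
       0       0       0     ┃    ┃         
Data           0       0     ┃    ┃         
       0     314       0     ┃    ┃         
       0       0  111.53     ┃    ┃         
       0       0       0     ┃    ┃         


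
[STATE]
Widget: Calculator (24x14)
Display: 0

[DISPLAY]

                       0
┌───┬───┬───┬───┐       
│ 7 │ 8 │ 9 │ ÷ │       
├───┼───┼───┼───┤       
│ 4 │ 5 │ 6 │ × │       
├───┼───┼───┼───┤       
│ 1 │ 2 │ 3 │ - │       
├───┼───┼───┼───┤       
│ 0 │ . │ = │ + │       
├───┼───┼───┼───┤       
│ C │ MC│ MR│ M+│       
└───┴───┴───┴───┘       
                        
                        


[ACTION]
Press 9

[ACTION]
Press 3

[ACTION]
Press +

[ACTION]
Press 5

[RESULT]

                       5
┌───┬───┬───┬───┐       
│ 7 │ 8 │ 9 │ ÷ │       
├───┼───┼───┼───┤       
│ 4 │ 5 │ 6 │ × │       
├───┼───┼───┼───┤       
│ 1 │ 2 │ 3 │ - │       
├───┼───┼───┼───┤       
│ 0 │ . │ = │ + │       
├───┼───┼───┼───┤       
│ C │ MC│ MR│ M+│       
└───┴───┴───┴───┘       
                        
                        


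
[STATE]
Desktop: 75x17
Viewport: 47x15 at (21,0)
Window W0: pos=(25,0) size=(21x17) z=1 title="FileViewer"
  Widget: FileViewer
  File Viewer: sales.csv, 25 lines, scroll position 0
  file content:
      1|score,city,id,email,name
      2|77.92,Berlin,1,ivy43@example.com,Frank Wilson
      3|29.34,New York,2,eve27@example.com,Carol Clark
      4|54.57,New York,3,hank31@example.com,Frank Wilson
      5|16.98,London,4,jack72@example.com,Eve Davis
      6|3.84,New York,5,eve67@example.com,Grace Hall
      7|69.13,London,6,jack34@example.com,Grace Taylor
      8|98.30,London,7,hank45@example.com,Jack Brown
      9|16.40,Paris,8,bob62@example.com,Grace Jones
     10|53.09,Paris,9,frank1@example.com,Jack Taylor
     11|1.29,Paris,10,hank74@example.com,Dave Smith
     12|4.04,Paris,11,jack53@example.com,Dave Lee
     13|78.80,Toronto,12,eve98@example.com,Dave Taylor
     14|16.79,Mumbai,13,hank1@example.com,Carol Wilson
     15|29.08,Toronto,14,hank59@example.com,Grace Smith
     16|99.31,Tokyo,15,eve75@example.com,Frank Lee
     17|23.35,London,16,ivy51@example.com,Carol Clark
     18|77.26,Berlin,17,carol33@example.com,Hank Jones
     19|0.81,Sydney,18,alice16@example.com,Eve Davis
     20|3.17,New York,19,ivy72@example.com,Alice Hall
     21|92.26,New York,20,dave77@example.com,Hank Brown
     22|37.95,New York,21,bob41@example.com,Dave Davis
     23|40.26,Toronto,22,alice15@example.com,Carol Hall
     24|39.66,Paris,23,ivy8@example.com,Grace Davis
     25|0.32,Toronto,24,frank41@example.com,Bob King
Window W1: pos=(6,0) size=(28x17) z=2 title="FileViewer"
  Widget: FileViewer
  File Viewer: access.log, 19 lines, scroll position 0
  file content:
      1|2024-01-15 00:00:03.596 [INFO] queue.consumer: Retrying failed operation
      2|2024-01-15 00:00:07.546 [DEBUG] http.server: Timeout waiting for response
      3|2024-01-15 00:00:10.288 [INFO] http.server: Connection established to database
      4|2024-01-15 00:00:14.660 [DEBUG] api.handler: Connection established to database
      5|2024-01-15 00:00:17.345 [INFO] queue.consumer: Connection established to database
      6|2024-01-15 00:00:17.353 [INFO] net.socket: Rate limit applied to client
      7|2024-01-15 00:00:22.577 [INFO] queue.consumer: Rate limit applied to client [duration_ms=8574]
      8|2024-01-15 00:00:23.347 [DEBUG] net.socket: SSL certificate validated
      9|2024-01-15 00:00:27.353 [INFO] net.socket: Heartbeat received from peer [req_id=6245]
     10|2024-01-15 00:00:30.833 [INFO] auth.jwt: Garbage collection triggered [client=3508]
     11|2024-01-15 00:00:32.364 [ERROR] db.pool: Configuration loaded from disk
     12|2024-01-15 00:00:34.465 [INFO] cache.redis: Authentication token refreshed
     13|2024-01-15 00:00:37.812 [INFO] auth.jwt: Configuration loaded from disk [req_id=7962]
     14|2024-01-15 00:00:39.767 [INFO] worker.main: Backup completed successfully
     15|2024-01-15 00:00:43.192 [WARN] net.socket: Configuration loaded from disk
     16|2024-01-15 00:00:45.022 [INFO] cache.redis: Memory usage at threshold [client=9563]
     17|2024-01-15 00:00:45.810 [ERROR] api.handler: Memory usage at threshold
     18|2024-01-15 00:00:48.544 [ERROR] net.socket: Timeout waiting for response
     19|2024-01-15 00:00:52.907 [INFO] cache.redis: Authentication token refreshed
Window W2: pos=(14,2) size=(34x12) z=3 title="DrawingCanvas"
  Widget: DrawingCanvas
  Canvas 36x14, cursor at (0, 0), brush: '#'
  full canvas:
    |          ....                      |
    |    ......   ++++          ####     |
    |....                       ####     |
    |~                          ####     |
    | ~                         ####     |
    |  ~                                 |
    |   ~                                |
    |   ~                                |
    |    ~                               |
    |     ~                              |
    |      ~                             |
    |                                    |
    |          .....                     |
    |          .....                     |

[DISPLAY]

━━━━━━━━━━━━┓━━━━━━━━━━━┓                      
            ┃wer        ┃                      
━━━━━━━━━━━━━━━━━━━━━━━━━━┓                    
ngCanvas                  ┃                    
──────────────────────────┨                    
    ....                  ┃                    
....   ++++          #### ┃                    
                     #### ┃                    
                     #### ┃                    
                     #### ┃                    
                          ┃                    
                          ┃                    
                          ┃                    
━━━━━━━━━━━━━━━━━━━━━━━━━━┛                    
00:34.465 [░┃is,11,jack░┃                      


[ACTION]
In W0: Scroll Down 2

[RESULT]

━━━━━━━━━━━━┓━━━━━━━━━━━┓                      
            ┃wer        ┃                      
━━━━━━━━━━━━━━━━━━━━━━━━━━┓                    
ngCanvas                  ┃                    
──────────────────────────┨                    
    ....                  ┃                    
....   ++++          #### ┃                    
                     #### ┃                    
                     #### ┃                    
                     #### ┃                    
                          ┃                    
                          ┃                    
                          ┃                    
━━━━━━━━━━━━━━━━━━━━━━━━━━┛                    
00:34.465 [░┃mbai,13,ha░┃                      


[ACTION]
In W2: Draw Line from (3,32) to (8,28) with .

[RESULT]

━━━━━━━━━━━━┓━━━━━━━━━━━┓                      
            ┃wer        ┃                      
━━━━━━━━━━━━━━━━━━━━━━━━━━┓                    
ngCanvas                  ┃                    
──────────────────────────┨                    
    ....                  ┃                    
....   ++++          #### ┃                    
                     #### ┃                    
                     #### ┃                    
                     ####.┃                    
                        . ┃                    
                        . ┃                    
                       .  ┃                    
━━━━━━━━━━━━━━━━━━━━━━━━━━┛                    
00:34.465 [░┃mbai,13,ha░┃                      


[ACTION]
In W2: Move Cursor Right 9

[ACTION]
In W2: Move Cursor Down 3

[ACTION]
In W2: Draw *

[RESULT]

━━━━━━━━━━━━┓━━━━━━━━━━━┓                      
            ┃wer        ┃                      
━━━━━━━━━━━━━━━━━━━━━━━━━━┓                    
ngCanvas                  ┃                    
──────────────────────────┨                    
    ....                  ┃                    
....   ++++          #### ┃                    
                     #### ┃                    
   *                 #### ┃                    
                     ####.┃                    
                        . ┃                    
                        . ┃                    
                       .  ┃                    
━━━━━━━━━━━━━━━━━━━━━━━━━━┛                    
00:34.465 [░┃mbai,13,ha░┃                      


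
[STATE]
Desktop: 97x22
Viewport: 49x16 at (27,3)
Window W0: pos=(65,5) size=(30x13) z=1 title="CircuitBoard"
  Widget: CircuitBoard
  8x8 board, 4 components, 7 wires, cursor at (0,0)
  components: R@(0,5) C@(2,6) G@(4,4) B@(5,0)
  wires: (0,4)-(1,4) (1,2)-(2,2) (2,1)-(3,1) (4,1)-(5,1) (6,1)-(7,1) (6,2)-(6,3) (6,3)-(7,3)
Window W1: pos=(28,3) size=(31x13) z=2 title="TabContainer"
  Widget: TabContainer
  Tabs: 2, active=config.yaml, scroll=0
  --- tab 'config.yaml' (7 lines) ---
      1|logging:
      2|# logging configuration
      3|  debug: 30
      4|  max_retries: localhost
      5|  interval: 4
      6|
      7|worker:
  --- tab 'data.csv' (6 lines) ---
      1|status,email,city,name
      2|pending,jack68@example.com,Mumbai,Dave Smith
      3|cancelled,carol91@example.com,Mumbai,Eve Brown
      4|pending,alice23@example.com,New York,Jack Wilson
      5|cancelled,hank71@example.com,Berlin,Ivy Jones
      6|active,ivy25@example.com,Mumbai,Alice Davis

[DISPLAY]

 ┏━━━━━━━━━━━━━━━━━━━━━━━━━━━━━┓                 
 ┃ TabContainer                ┃                 
 ┠─────────────────────────────┨      ┏━━━━━━━━━━
 ┃[config.yaml]│ data.csv      ┃      ┃ CircuitBo
 ┃─────────────────────────────┃      ┠──────────
 ┃logging:                     ┃      ┃   0 1 2 3
 ┃# logging configuration      ┃      ┃0  [.]    
 ┃  debug: 30                  ┃      ┃          
 ┃  max_retries: localhost     ┃      ┃1         
 ┃  interval: 4                ┃      ┃          
 ┃                             ┃      ┃2       · 
 ┃worker:                      ┃      ┃        │ 
 ┗━━━━━━━━━━━━━━━━━━━━━━━━━━━━━┛      ┃3       · 
                                      ┃          
                                      ┗━━━━━━━━━━
                                                 


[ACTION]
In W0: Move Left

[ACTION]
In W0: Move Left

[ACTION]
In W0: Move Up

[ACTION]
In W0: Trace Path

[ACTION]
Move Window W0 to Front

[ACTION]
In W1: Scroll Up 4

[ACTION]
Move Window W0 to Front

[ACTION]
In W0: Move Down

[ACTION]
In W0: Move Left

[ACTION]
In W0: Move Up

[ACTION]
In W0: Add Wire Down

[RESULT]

 ┏━━━━━━━━━━━━━━━━━━━━━━━━━━━━━┓                 
 ┃ TabContainer                ┃                 
 ┠─────────────────────────────┨      ┏━━━━━━━━━━
 ┃[config.yaml]│ data.csv      ┃      ┃ CircuitBo
 ┃─────────────────────────────┃      ┠──────────
 ┃logging:                     ┃      ┃   0 1 2 3
 ┃# logging configuration      ┃      ┃0  [.]    
 ┃  debug: 30                  ┃      ┃    │     
 ┃  max_retries: localhost     ┃      ┃1   ·     
 ┃  interval: 4                ┃      ┃          
 ┃                             ┃      ┃2       · 
 ┃worker:                      ┃      ┃        │ 
 ┗━━━━━━━━━━━━━━━━━━━━━━━━━━━━━┛      ┃3       · 
                                      ┃          
                                      ┗━━━━━━━━━━
                                                 


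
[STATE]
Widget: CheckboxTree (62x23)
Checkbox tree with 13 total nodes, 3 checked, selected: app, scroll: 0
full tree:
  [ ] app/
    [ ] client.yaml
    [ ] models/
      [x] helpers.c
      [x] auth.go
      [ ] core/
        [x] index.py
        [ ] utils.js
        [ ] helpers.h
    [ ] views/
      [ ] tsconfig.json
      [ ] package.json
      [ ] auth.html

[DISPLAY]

>[-] app/                                                     
   [ ] client.yaml                                            
   [-] models/                                                
     [x] helpers.c                                            
     [x] auth.go                                              
     [-] core/                                                
       [x] index.py                                           
       [ ] utils.js                                           
       [ ] helpers.h                                          
   [ ] views/                                                 
     [ ] tsconfig.json                                        
     [ ] package.json                                         
     [ ] auth.html                                            
                                                              
                                                              
                                                              
                                                              
                                                              
                                                              
                                                              
                                                              
                                                              
                                                              


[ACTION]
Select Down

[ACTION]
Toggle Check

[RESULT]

 [-] app/                                                     
>  [x] client.yaml                                            
   [-] models/                                                
     [x] helpers.c                                            
     [x] auth.go                                              
     [-] core/                                                
       [x] index.py                                           
       [ ] utils.js                                           
       [ ] helpers.h                                          
   [ ] views/                                                 
     [ ] tsconfig.json                                        
     [ ] package.json                                         
     [ ] auth.html                                            
                                                              
                                                              
                                                              
                                                              
                                                              
                                                              
                                                              
                                                              
                                                              
                                                              


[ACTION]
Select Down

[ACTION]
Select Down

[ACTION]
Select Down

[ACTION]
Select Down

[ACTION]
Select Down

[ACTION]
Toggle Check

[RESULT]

 [-] app/                                                     
   [x] client.yaml                                            
   [-] models/                                                
     [x] helpers.c                                            
     [x] auth.go                                              
     [ ] core/                                                
>      [ ] index.py                                           
       [ ] utils.js                                           
       [ ] helpers.h                                          
   [ ] views/                                                 
     [ ] tsconfig.json                                        
     [ ] package.json                                         
     [ ] auth.html                                            
                                                              
                                                              
                                                              
                                                              
                                                              
                                                              
                                                              
                                                              
                                                              
                                                              


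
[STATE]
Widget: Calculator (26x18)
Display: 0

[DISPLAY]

                         0
┌───┬───┬───┬───┐         
│ 7 │ 8 │ 9 │ ÷ │         
├───┼───┼───┼───┤         
│ 4 │ 5 │ 6 │ × │         
├───┼───┼───┼───┤         
│ 1 │ 2 │ 3 │ - │         
├───┼───┼───┼───┤         
│ 0 │ . │ = │ + │         
├───┼───┼───┼───┤         
│ C │ MC│ MR│ M+│         
└───┴───┴───┴───┘         
                          
                          
                          
                          
                          
                          


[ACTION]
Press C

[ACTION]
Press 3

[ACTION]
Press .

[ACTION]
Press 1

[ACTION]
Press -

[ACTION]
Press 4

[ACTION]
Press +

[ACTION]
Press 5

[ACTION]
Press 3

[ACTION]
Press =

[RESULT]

                      52.1
┌───┬───┬───┬───┐         
│ 7 │ 8 │ 9 │ ÷ │         
├───┼───┼───┼───┤         
│ 4 │ 5 │ 6 │ × │         
├───┼───┼───┼───┤         
│ 1 │ 2 │ 3 │ - │         
├───┼───┼───┼───┤         
│ 0 │ . │ = │ + │         
├───┼───┼───┼───┤         
│ C │ MC│ MR│ M+│         
└───┴───┴───┴───┘         
                          
                          
                          
                          
                          
                          


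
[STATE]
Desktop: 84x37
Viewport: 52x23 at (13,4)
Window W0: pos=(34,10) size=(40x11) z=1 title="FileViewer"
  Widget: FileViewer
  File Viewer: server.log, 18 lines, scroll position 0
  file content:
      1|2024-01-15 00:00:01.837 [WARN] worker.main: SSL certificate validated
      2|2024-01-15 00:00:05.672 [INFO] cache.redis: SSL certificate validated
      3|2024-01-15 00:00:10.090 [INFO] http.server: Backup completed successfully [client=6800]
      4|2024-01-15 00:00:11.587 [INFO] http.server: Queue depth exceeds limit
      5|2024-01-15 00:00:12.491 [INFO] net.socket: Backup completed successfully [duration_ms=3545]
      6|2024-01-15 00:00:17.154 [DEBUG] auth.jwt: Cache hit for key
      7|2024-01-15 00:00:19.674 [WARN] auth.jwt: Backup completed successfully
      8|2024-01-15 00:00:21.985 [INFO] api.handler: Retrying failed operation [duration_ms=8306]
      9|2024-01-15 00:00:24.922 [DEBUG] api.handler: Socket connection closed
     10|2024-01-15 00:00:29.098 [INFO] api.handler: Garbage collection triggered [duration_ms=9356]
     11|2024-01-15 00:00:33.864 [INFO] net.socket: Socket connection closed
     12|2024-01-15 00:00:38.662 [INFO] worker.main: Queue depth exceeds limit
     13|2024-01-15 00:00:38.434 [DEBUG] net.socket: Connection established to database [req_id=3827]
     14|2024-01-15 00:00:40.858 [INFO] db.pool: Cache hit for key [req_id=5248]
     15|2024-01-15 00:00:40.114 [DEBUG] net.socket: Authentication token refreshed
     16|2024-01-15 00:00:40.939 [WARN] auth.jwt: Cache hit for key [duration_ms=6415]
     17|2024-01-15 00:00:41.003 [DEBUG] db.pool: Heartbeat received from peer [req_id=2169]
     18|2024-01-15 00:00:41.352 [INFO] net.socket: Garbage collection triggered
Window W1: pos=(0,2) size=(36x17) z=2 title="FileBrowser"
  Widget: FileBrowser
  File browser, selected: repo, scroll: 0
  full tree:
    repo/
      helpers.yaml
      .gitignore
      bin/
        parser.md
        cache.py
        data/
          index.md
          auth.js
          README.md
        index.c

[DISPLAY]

──────────────────────┨                             
                      ┃                             
yaml                  ┃                             
re                    ┃                             
                      ┃                             
                      ┃                             
                      ┃━━━━━━━━━━━━━━━━━━━━━━━━━━━━━
                      ┃FileViewer                   
                      ┃─────────────────────────────
                      ┃024-01-15 00:00:01.837 [WARN]
                      ┃024-01-15 00:00:05.672 [INFO]
                      ┃024-01-15 00:00:10.090 [INFO]
                      ┃024-01-15 00:00:11.587 [INFO]
                      ┃024-01-15 00:00:12.491 [INFO]
━━━━━━━━━━━━━━━━━━━━━━┛024-01-15 00:00:17.154 [DEBUG
                     ┃2024-01-15 00:00:19.674 [WARN]
                     ┗━━━━━━━━━━━━━━━━━━━━━━━━━━━━━━
                                                    
                                                    
                                                    
                                                    
                                                    
                                                    


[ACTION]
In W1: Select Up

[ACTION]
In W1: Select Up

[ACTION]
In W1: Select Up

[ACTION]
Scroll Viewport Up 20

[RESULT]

                                                    
                                                    
━━━━━━━━━━━━━━━━━━━━━━┓                             
                      ┃                             
──────────────────────┨                             
                      ┃                             
yaml                  ┃                             
re                    ┃                             
                      ┃                             
                      ┃                             
                      ┃━━━━━━━━━━━━━━━━━━━━━━━━━━━━━
                      ┃FileViewer                   
                      ┃─────────────────────────────
                      ┃024-01-15 00:00:01.837 [WARN]
                      ┃024-01-15 00:00:05.672 [INFO]
                      ┃024-01-15 00:00:10.090 [INFO]
                      ┃024-01-15 00:00:11.587 [INFO]
                      ┃024-01-15 00:00:12.491 [INFO]
━━━━━━━━━━━━━━━━━━━━━━┛024-01-15 00:00:17.154 [DEBUG
                     ┃2024-01-15 00:00:19.674 [WARN]
                     ┗━━━━━━━━━━━━━━━━━━━━━━━━━━━━━━
                                                    
                                                    


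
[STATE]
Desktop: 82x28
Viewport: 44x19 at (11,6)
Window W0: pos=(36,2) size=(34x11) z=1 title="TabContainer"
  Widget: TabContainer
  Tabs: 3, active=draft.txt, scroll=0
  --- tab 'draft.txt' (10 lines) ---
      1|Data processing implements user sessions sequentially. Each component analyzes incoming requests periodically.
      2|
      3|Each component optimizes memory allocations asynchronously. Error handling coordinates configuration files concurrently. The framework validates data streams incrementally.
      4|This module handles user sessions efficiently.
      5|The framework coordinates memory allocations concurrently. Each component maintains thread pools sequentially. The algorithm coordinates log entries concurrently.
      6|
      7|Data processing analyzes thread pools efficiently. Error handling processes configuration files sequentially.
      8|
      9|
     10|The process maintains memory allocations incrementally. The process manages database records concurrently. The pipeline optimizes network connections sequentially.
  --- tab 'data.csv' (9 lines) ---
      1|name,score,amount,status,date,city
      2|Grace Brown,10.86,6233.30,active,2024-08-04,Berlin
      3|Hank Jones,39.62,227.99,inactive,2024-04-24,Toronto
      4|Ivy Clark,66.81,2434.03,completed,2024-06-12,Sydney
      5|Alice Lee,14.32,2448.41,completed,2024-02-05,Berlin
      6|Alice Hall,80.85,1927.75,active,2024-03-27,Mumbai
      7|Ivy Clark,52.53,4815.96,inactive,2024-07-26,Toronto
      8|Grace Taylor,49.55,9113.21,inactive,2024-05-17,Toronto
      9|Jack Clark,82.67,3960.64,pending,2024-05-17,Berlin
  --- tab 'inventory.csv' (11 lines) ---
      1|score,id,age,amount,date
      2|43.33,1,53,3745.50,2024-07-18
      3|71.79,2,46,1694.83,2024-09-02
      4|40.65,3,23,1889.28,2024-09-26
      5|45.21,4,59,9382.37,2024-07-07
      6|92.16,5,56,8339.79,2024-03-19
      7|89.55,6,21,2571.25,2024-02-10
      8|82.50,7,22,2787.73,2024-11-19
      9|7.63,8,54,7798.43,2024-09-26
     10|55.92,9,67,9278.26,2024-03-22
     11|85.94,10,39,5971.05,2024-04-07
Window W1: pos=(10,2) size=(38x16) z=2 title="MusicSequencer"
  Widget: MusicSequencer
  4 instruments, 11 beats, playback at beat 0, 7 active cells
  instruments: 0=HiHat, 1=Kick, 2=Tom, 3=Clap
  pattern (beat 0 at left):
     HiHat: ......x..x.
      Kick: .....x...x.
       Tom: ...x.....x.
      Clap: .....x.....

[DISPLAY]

 HiHat······█··█·                   ┃───────
  Kick·····█···█·                   ┃sing im
   Tom···█·····█·                   ┃       
  Clap·····█·····                   ┃ent opt
                                    ┃ handle
                                    ┃rk coor
                                    ┃━━━━━━━
                                    ┃       
                                    ┃       
                                    ┃       
                                    ┃       
━━━━━━━━━━━━━━━━━━━━━━━━━━━━━━━━━━━━┛       
                                            
                                            
                                            
                                            
                                            
                                            
                                            


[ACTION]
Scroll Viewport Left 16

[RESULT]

          ┃ HiHat······█··█·                
          ┃  Kick·····█···█·                
          ┃   Tom···█·····█·                
          ┃  Clap·····█·····                
          ┃                                 
          ┃                                 
          ┃                                 
          ┃                                 
          ┃                                 
          ┃                                 
          ┃                                 
          ┗━━━━━━━━━━━━━━━━━━━━━━━━━━━━━━━━━
                                            
                                            
                                            
                                            
                                            
                                            
                                            


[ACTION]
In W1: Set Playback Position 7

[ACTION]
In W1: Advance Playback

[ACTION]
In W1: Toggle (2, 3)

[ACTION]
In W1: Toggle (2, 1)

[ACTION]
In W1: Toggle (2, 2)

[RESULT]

          ┃ HiHat······█··█·                
          ┃  Kick·····█···█·                
          ┃   Tom·██······█·                
          ┃  Clap·····█·····                
          ┃                                 
          ┃                                 
          ┃                                 
          ┃                                 
          ┃                                 
          ┃                                 
          ┃                                 
          ┗━━━━━━━━━━━━━━━━━━━━━━━━━━━━━━━━━
                                            
                                            
                                            
                                            
                                            
                                            
                                            


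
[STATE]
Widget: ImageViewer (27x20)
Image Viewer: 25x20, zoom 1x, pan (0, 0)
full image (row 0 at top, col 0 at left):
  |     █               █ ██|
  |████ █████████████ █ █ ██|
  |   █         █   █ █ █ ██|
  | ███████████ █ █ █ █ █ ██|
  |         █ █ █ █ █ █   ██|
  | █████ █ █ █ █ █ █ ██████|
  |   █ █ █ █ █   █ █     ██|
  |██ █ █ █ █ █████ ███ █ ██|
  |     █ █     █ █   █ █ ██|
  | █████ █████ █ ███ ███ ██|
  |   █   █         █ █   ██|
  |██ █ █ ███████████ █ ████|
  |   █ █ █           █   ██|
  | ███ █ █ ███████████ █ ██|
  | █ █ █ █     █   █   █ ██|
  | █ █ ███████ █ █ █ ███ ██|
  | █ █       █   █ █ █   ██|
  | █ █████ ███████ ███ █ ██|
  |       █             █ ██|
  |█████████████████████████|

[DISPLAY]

     █               █ ██  
████ █████████████ █ █ ██  
   █         █   █ █ █ ██  
 ███████████ █ █ █ █ █ ██  
         █ █ █ █ █ █   ██  
 █████ █ █ █ █ █ █ ██████  
   █ █ █ █ █   █ █     ██  
██ █ █ █ █ █████ ███ █ ██  
     █ █     █ █   █ █ ██  
 █████ █████ █ ███ ███ ██  
   █   █         █ █   ██  
██ █ █ ███████████ █ ████  
   █ █ █           █   ██  
 ███ █ █ ███████████ █ ██  
 █ █ █ █     █   █   █ ██  
 █ █ ███████ █ █ █ ███ ██  
 █ █       █   █ █ █   ██  
 █ █████ ███████ ███ █ ██  
       █             █ ██  
█████████████████████████  


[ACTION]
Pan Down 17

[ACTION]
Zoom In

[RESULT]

          ██  ██          █
  ██████████  ██████████  █
  ██████████  ██████████  █
      ██      ██           
      ██      ██           
████  ██  ██  █████████████
████  ██  ██  █████████████
      ██  ██  ██           
      ██  ██  ██           
  ██████  ██  ██  █████████
  ██████  ██  ██  █████████
  ██  ██  ██  ██          █
  ██  ██  ██  ██          █
  ██  ██  ██████████████  █
  ██  ██  ██████████████  █
  ██  ██              ██   
  ██  ██              ██   
  ██  ██████████  █████████
  ██  ██████████  █████████
              ██           


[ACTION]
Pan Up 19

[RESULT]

          ██               
          ██               
████████  █████████████████
████████  █████████████████
      ██                  █
      ██                  █
  ██████████████████████  █
  ██████████████████████  █
                  ██  ██  █
                  ██  ██  █
  ██████████  ██  ██  ██  █
  ██████████  ██  ██  ██  █
      ██  ██  ██  ██  ██   
      ██  ██  ██  ██  ██   
████  ██  ██  ██  ██  █████
████  ██  ██  ██  ██  █████
          ██  ██          █
          ██  ██          █
  ██████████  ██████████  █
  ██████████  ██████████  █


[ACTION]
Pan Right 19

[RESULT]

                       ██  
                       ██  
█████████████████  ██  ██  
█████████████████  ██  ██  
       ██      ██  ██  ██  
       ██      ██  ██  ██  
█████  ██  ██  ██  ██  ██  
█████  ██  ██  ██  ██  ██  
█  ██  ██  ██  ██  ██      
█  ██  ██  ██  ██  ██      
█  ██  ██  ██  ██  ████████
█  ██  ██  ██  ██  ████████
█  ██      ██  ██          
█  ██      ██  ██          
█  ██████████  ██████  ██  
█  ██████████  ██████  ██  
       ██  ██      ██  ██  
       ██  ██      ██  ██  
█████  ██  ██████  ██████  
█████  ██  ██████  ██████  
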